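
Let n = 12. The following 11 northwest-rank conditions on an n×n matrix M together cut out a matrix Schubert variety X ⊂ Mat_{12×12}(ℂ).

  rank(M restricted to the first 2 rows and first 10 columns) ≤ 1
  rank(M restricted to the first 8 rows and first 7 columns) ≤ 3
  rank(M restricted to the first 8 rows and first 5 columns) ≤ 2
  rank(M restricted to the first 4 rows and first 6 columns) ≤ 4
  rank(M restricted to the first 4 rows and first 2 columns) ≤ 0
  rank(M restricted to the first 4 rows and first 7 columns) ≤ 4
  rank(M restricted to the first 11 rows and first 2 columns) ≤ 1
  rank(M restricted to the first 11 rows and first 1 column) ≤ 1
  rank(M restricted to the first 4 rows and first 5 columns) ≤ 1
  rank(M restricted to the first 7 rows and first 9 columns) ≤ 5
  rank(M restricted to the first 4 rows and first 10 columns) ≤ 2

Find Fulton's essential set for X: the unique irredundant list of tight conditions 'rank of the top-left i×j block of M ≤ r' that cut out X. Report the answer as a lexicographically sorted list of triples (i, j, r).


Rank table r_w(12×12) implied by the 11 constraints:

  R[1]: 0, 0, 1, 1, 1, 1, 1, 1, 1, 1, 1, 1
  R[2]: 0, 0, 1, 1, 1, 1, 1, 1, 1, 1, 2, 2
  R[3]: 0, 0, 1, 1, 1, 2, 2, 2, 2, 2, 3, 3
  R[4]: 0, 0, 1, 1, 1, 2, 2, 2, 2, 2, 3, 4
  R[5]: 1, 1, 2, 2, 2, 3, 3, 3, 3, 3, 4, 5
  R[6]: 1, 1, 2, 2, 2, 3, 3, 4, 4, 4, 5, 6
  R[7]: 1, 1, 2, 2, 2, 3, 3, 4, 5, 5, 6, 7
  R[8]: 1, 1, 2, 2, 2, 3, 3, 4, 5, 6, 7, 8
  R[9]: 1, 1, 2, 3, 3, 4, 4, 5, 6, 7, 8, 9
  R[10]: 1, 1, 2, 3, 4, 5, 5, 6, 7, 8, 9, 10
  R[11]: 1, 1, 2, 3, 4, 5, 6, 7, 8, 9, 10, 11
  R[12]: 1, 2, 3, 4, 5, 6, 7, 8, 9, 10, 11, 12

second differences of R give the permutation w = (3, 11, 6, 12, 1, 8, 9, 10, 4, 5, 7, 2).

D(w) has 38 cells with 7 SE-corners; essential set:

[(2, 10, 1), (4, 2, 0), (4, 5, 1), (4, 10, 2), (8, 5, 2), (8, 7, 3), (11, 2, 1)]


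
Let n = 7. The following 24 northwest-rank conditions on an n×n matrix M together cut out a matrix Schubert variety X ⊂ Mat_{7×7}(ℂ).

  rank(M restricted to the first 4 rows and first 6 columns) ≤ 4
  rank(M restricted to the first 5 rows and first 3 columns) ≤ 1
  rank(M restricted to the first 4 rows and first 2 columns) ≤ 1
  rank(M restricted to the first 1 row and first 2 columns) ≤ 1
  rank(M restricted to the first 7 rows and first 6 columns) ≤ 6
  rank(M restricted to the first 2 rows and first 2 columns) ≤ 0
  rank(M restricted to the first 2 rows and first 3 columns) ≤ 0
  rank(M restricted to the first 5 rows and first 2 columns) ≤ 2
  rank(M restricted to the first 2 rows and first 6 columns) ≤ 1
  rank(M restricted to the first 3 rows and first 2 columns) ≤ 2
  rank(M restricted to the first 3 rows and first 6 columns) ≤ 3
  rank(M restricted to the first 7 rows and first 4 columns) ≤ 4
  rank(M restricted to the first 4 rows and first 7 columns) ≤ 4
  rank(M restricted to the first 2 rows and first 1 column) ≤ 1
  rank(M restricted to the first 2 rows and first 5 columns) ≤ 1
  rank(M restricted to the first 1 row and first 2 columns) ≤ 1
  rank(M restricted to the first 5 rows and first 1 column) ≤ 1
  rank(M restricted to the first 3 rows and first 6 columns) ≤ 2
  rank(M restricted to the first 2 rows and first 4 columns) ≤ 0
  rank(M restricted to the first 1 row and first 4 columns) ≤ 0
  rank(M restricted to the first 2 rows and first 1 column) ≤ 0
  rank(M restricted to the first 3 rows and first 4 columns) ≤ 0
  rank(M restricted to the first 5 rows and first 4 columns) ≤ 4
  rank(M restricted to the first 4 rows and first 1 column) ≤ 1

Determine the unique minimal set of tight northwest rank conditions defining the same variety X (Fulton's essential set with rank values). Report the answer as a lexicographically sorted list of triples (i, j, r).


Computing R[i][j] = min implied NW-rank bound (n=7, 24 conditions):

  row 1: 0 0 0 0 1 1 1
  row 2: 0 0 0 0 1 1 2
  row 3: 0 0 0 0 1 2 3
  row 4: 1 1 1 1 2 3 4
  row 5: 1 1 1 2 3 4 5
  row 6: 1 2 2 3 4 5 6
  row 7: 1 2 3 4 5 6 7

hence w(1..7) = (5, 7, 6, 1, 4, 2, 3).

3 SE-corners of the 15-cell Rothe diagram give Ess(w):

[(2, 6, 1), (3, 4, 0), (5, 3, 1)]


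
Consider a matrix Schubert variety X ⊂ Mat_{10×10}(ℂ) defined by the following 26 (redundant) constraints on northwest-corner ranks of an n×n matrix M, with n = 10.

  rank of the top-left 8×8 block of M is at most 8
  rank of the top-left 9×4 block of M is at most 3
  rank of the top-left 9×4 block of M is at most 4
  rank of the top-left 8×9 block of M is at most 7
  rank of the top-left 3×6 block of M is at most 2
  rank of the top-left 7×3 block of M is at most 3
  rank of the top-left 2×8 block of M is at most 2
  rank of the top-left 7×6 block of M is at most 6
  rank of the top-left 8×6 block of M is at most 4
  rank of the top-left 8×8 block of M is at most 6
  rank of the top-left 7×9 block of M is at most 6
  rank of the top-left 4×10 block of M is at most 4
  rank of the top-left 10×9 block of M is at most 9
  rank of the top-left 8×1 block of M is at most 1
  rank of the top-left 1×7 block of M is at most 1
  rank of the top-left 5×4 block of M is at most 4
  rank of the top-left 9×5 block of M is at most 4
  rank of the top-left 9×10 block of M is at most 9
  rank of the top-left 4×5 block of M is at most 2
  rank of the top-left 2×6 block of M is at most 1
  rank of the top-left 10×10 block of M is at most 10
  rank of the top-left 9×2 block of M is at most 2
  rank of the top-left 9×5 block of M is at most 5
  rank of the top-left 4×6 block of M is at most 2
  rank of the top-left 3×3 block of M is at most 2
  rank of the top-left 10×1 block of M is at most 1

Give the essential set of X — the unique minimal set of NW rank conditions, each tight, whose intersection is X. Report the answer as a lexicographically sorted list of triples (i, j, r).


Reconstructing r_w from the 26 given conditions:

  1  1  1  1  1  1  1  1  1  1
  1  1  1  1  1  1  2  2  2  2
  1  2  2  2  2  2  3  3  3  3
  1  2  2  2  2  2  3  4  4  4
  1  2  3  3  3  3  4  5  5  5
  1  2  3  3  4  4  5  6  6  6
  1  2  3  3  4  4  5  6  6  7
  1  2  3  3  4  4  5  6  7  8
  1  2  3  3  4  5  6  7  8  9
  1  2  3  4  5  6  7  8  9  10

giving w = (1, 7, 2, 8, 3, 5, 10, 9, 6, 4) via Δ²R.

|D(w)|=16, |Ess(w)|=5:

[(2, 6, 1), (4, 6, 2), (7, 9, 6), (8, 6, 4), (9, 4, 3)]


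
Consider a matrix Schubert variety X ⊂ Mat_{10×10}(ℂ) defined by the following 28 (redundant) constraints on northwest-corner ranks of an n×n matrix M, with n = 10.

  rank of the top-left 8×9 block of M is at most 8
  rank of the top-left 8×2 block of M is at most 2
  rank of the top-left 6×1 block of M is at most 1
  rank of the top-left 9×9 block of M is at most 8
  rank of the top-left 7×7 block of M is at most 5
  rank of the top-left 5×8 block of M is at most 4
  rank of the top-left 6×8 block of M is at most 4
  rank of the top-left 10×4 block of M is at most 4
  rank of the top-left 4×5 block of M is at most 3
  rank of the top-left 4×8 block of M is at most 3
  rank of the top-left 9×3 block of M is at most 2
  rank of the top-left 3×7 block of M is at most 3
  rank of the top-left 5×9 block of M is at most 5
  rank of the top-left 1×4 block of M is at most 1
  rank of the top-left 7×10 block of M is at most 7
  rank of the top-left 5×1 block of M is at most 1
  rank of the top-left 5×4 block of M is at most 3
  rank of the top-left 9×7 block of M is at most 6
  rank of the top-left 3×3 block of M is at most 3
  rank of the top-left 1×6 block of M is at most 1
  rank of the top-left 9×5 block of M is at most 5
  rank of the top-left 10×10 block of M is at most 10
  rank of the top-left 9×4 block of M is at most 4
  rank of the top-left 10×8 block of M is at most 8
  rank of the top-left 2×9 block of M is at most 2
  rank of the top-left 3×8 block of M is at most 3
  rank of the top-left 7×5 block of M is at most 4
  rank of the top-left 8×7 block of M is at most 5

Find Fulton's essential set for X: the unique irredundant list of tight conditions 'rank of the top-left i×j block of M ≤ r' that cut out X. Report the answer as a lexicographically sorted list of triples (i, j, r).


The tightest implied rank at each (i,j), from the 28 conditions:

  1  1  1  1  1  1  1  1  1  1
  1  2  2  2  2  2  2  2  2  2
  1  2  2  3  3  3  3  3  3  3
  1  2  2  3  3  3  3  3  4  4
  1  2  2  3  4  4  4  4  5  5
  1  2  2  3  4  4  4  4  5  6
  1  2  2  3  4  5  5  5  6  7
  1  2  2  3  4  5  5  6  7  8
  1  2  2  3  4  5  6  7  8  9
  1  2  3  4  5  6  7  8  9  10

hence w(1..10) = (1, 2, 4, 9, 5, 10, 6, 8, 7, 3).

Rothe diagram D(w) (15 cells), 4 SE-corners (essential conditions):

[(4, 8, 3), (6, 8, 4), (8, 7, 5), (9, 3, 2)]


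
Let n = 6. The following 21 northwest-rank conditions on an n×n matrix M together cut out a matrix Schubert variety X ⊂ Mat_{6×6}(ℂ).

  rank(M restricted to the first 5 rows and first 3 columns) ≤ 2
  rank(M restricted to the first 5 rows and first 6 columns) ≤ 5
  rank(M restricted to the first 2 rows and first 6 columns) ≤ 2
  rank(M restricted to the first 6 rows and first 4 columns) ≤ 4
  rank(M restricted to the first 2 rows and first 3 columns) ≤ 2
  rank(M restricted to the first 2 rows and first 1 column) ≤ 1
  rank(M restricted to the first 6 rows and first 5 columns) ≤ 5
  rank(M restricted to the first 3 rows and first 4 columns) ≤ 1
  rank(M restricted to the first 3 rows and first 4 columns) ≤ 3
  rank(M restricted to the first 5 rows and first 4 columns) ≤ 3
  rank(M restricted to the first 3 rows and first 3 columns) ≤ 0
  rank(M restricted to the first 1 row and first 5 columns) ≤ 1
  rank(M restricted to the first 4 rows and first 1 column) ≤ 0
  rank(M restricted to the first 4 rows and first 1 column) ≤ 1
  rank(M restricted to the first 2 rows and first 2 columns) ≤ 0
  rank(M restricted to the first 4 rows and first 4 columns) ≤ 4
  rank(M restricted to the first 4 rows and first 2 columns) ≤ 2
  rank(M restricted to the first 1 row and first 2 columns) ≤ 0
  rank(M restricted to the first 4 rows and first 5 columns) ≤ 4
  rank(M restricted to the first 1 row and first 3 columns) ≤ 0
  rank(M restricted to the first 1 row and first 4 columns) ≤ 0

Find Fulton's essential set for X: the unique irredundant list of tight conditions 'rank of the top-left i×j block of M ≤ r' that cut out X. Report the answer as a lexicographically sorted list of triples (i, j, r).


Recovering R(i,j) via the rank-extension bound from the 21 conditions:

  R[1]: 0  0  0  0  1  1
  R[2]: 0  0  0  1  2  2
  R[3]: 0  0  0  1  2  3
  R[4]: 0  1  1  2  3  4
  R[5]: 1  2  2  3  4  5
  R[6]: 1  2  3  4  5  6

hence w(1..6) = (5, 4, 6, 2, 1, 3).

Rothe diagram D(w) (11 cells), 3 SE-corners (essential conditions):

[(1, 4, 0), (3, 3, 0), (4, 1, 0)]


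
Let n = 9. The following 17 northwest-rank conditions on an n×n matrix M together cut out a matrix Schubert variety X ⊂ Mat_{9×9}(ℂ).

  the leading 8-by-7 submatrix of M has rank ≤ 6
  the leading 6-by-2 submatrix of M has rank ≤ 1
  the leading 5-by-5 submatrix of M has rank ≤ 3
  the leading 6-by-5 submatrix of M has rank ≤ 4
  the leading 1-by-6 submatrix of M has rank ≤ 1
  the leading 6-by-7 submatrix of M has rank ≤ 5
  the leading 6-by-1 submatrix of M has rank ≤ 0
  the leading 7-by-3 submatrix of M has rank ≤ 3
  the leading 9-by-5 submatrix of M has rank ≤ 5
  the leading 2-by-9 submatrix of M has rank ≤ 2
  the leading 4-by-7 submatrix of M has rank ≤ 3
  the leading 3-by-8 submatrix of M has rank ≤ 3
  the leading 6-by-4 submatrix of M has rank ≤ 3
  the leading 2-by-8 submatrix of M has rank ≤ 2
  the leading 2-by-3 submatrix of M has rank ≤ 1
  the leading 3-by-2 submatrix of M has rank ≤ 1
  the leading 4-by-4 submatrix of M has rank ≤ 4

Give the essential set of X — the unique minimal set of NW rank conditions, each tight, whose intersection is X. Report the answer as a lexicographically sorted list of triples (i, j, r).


Rank table r_w(9×9) implied by the 17 constraints:

  i=1: 0, 1, 1, 1, 1, 1, 1, 1, 1
  i=2: 0, 1, 1, 2, 2, 2, 2, 2, 2
  i=3: 0, 1, 2, 3, 3, 3, 3, 3, 3
  i=4: 0, 1, 2, 3, 3, 3, 3, 4, 4
  i=5: 0, 1, 2, 3, 3, 4, 4, 5, 5
  i=6: 0, 1, 2, 3, 4, 5, 5, 6, 6
  i=7: 1, 2, 3, 4, 5, 6, 6, 7, 7
  i=8: 1, 2, 3, 4, 5, 6, 6, 7, 8
  i=9: 1, 2, 3, 4, 5, 6, 7, 8, 9

the unique w with this rank table is (2, 4, 3, 8, 6, 5, 1, 9, 7).

5 SE-corners of the 12-cell Rothe diagram give Ess(w):

[(2, 3, 1), (4, 7, 3), (5, 5, 3), (6, 1, 0), (8, 7, 6)]


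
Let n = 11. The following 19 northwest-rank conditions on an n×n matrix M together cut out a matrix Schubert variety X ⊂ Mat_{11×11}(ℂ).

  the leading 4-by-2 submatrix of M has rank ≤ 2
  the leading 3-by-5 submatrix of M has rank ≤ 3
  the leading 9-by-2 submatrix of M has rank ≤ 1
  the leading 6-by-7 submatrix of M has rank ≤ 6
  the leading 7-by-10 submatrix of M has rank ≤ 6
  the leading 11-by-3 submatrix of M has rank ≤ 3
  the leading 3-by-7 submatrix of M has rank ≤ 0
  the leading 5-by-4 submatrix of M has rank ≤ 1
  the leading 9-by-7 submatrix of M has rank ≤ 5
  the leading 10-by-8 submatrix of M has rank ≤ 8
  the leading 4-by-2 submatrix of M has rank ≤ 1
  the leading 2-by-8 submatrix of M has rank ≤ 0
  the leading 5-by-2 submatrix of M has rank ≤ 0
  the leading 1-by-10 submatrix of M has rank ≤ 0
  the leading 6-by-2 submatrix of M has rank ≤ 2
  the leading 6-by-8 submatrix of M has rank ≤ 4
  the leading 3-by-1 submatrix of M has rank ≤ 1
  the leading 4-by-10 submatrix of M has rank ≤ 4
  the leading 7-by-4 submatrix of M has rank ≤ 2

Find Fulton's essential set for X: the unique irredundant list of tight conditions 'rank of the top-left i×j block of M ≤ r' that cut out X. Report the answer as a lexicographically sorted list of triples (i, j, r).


Propagating the 19 rank bounds to every northwest block:

  0 | 0 | 0 | 0 | 0 | 0 | 0 | 0 | 0 | 0 | 1
  0 | 0 | 0 | 0 | 0 | 0 | 0 | 0 | 1 | 1 | 2
  0 | 0 | 0 | 0 | 0 | 0 | 0 | 1 | 2 | 2 | 3
  0 | 0 | 1 | 1 | 1 | 1 | 1 | 2 | 3 | 3 | 4
  0 | 0 | 1 | 1 | 2 | 2 | 2 | 3 | 4 | 4 | 5
  1 | 1 | 2 | 2 | 3 | 3 | 3 | 4 | 5 | 5 | 6
  1 | 1 | 2 | 2 | 3 | 4 | 4 | 5 | 6 | 6 | 7
  1 | 1 | 2 | 3 | 4 | 5 | 5 | 6 | 7 | 7 | 8
  1 | 1 | 2 | 3 | 4 | 5 | 5 | 6 | 7 | 8 | 9
  1 | 2 | 3 | 4 | 5 | 6 | 6 | 7 | 8 | 9 | 10
  1 | 2 | 3 | 4 | 5 | 6 | 7 | 8 | 9 | 10 | 11

second differences of R give the permutation w = (11, 9, 8, 3, 5, 1, 6, 4, 10, 2, 7).

Rothe diagram D(w) (35 cells), 8 SE-corners (essential conditions):

[(1, 10, 0), (2, 8, 0), (3, 7, 0), (5, 2, 0), (5, 4, 1), (7, 4, 2), (9, 2, 1), (9, 7, 5)]


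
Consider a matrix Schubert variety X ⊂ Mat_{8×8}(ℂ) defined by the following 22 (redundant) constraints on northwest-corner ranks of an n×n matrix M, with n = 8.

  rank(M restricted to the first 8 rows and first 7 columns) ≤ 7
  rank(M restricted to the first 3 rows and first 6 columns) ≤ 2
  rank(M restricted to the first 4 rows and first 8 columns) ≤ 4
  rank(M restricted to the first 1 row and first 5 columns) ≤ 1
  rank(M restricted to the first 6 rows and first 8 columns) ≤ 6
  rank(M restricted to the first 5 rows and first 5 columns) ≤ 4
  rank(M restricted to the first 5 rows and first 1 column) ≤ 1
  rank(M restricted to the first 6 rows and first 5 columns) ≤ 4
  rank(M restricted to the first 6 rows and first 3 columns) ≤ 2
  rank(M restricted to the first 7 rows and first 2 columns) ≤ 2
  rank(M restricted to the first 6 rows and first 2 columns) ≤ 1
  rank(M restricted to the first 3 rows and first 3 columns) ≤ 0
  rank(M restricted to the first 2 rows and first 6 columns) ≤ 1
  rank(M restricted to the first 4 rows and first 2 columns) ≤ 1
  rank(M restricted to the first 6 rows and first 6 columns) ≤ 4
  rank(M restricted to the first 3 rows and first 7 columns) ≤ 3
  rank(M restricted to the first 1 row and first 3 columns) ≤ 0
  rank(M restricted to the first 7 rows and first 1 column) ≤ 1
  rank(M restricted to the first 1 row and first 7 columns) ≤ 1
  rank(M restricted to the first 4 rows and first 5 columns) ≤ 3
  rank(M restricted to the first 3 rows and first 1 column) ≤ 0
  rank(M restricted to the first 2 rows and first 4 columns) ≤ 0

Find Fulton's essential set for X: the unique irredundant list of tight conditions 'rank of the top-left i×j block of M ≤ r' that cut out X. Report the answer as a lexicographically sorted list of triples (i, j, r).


Reconstructing r_w from the 22 given conditions:

  R[1]: 0 | 0 | 0 | 0 | 1 | 1 | 1 | 1
  R[2]: 0 | 0 | 0 | 0 | 1 | 1 | 2 | 2
  R[3]: 0 | 0 | 0 | 1 | 2 | 2 | 3 | 3
  R[4]: 1 | 1 | 1 | 2 | 3 | 3 | 4 | 4
  R[5]: 1 | 1 | 2 | 3 | 4 | 4 | 5 | 5
  R[6]: 1 | 1 | 2 | 3 | 4 | 4 | 5 | 6
  R[7]: 1 | 2 | 3 | 4 | 5 | 5 | 6 | 7
  R[8]: 1 | 2 | 3 | 4 | 5 | 6 | 7 | 8

so w = (5, 7, 4, 1, 3, 8, 2, 6).

Fulton essential set (5 of the 15 Rothe cells):

[(2, 4, 0), (2, 6, 1), (3, 3, 0), (6, 2, 1), (6, 6, 4)]


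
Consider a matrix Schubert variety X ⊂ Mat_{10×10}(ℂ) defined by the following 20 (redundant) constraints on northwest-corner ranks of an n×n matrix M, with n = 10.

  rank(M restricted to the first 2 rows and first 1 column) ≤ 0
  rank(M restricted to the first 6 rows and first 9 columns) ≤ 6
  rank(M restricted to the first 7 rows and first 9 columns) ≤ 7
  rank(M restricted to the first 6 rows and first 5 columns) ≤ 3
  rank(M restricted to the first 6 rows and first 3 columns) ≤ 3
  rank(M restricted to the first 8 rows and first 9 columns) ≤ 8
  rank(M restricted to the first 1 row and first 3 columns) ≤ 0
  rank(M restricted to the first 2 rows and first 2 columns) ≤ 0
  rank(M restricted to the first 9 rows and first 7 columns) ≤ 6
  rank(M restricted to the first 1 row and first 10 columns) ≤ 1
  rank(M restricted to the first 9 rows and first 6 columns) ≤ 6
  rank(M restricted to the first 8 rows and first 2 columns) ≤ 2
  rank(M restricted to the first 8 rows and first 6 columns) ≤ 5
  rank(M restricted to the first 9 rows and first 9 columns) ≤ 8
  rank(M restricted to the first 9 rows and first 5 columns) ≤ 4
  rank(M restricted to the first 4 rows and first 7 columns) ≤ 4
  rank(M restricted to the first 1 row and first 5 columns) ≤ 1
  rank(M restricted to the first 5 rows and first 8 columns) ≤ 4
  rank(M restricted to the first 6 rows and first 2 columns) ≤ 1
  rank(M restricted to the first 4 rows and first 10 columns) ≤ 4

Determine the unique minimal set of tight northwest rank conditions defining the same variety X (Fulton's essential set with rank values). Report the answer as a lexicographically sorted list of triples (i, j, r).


The tightest implied rank at each (i,j), from the 20 conditions:

  i=1: 0 0 0 1 1 1 1 1 1 1
  i=2: 0 0 1 2 2 2 2 2 2 2
  i=3: 1 1 2 3 3 3 3 3 3 3
  i=4: 1 1 2 3 3 4 4 4 4 4
  i=5: 1 1 2 3 3 4 4 4 5 5
  i=6: 1 1 2 3 3 4 5 5 6 6
  i=7: 1 2 3 4 4 5 6 6 7 7
  i=8: 1 2 3 4 4 5 6 7 8 8
  i=9: 1 2 3 4 4 5 6 7 8 9
  i=10: 1 2 3 4 5 6 7 8 9 10

so w = (4, 3, 1, 6, 9, 7, 2, 8, 10, 5).

Fulton essential set (6 of the 15 Rothe cells):

[(1, 3, 0), (2, 2, 0), (5, 8, 4), (6, 2, 1), (6, 5, 3), (9, 5, 4)]


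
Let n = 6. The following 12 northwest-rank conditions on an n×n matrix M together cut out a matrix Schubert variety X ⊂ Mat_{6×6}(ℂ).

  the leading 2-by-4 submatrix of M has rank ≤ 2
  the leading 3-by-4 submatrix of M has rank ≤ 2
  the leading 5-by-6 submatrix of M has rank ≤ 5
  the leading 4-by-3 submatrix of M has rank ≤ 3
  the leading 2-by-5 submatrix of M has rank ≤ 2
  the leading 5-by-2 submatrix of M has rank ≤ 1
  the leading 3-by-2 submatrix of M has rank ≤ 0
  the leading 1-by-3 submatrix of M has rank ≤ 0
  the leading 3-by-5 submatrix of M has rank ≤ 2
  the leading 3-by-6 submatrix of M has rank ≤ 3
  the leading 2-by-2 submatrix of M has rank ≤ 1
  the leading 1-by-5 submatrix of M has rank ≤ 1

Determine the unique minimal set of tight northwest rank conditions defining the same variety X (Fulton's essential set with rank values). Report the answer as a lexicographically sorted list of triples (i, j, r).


The tightest implied rank at each (i,j), from the 12 conditions:

  R[1]: 0, 0, 0, 1, 1, 1
  R[2]: 0, 0, 1, 2, 2, 2
  R[3]: 0, 0, 1, 2, 2, 3
  R[4]: 1, 1, 2, 3, 3, 4
  R[5]: 1, 1, 2, 3, 4, 5
  R[6]: 1, 2, 3, 4, 5, 6

second differences of R give the permutation w = (4, 3, 6, 1, 5, 2).

ℓ(w)=9; the 4 essential cells (i,j,r):

[(1, 3, 0), (3, 2, 0), (3, 5, 2), (5, 2, 1)]


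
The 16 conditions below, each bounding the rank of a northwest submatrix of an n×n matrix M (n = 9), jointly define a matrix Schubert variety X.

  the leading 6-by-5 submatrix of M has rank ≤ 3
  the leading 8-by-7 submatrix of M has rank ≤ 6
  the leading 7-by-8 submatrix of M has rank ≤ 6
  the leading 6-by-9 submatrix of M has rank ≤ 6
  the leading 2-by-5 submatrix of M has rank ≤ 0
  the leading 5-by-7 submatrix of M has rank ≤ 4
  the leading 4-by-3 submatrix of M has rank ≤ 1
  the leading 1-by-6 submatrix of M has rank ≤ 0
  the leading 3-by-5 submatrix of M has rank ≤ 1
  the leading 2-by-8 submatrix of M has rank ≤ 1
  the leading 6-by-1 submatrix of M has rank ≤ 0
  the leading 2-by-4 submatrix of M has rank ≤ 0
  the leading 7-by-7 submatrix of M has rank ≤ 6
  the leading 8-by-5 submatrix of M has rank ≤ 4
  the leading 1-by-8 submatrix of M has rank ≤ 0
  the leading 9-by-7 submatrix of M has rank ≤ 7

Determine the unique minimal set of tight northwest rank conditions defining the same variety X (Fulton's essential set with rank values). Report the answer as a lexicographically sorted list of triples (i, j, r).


Recovering R(i,j) via the rank-extension bound from the 16 conditions:

  i=1: 0 | 0 | 0 | 0 | 0 | 0 | 0 | 0 | 1
  i=2: 0 | 0 | 0 | 0 | 0 | 1 | 1 | 1 | 2
  i=3: 0 | 1 | 1 | 1 | 1 | 2 | 2 | 2 | 3
  i=4: 0 | 1 | 1 | 2 | 2 | 3 | 3 | 3 | 4
  i=5: 0 | 1 | 2 | 3 | 3 | 4 | 4 | 4 | 5
  i=6: 0 | 1 | 2 | 3 | 3 | 4 | 5 | 5 | 6
  i=7: 1 | 2 | 3 | 4 | 4 | 5 | 6 | 6 | 7
  i=8: 1 | 2 | 3 | 4 | 4 | 5 | 6 | 7 | 8
  i=9: 1 | 2 | 3 | 4 | 5 | 6 | 7 | 8 | 9

so w = (9, 6, 2, 4, 3, 7, 1, 8, 5).

6 SE-corners of the 20-cell Rothe diagram give Ess(w):

[(1, 8, 0), (2, 5, 0), (4, 3, 1), (6, 1, 0), (6, 5, 3), (8, 5, 4)]


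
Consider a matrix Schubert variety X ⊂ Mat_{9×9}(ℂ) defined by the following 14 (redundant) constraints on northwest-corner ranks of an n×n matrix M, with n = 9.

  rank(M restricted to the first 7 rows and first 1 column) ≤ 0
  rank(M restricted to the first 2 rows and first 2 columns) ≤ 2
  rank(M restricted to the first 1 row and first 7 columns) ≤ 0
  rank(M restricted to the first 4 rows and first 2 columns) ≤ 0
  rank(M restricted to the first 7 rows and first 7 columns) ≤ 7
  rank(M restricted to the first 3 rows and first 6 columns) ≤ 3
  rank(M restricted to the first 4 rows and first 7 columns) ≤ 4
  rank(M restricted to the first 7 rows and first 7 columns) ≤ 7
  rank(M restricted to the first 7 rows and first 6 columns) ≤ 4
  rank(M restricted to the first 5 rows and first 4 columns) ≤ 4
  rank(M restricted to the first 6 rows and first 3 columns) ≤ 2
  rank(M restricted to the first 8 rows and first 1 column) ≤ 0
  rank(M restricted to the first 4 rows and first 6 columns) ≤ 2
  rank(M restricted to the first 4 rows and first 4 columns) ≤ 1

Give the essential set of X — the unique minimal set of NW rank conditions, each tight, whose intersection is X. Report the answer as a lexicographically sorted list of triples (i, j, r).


Propagating the 14 rank bounds to every northwest block:

  R[1]: 0, 0, 0, 0, 0, 0, 0, 1, 1
  R[2]: 0, 0, 1, 1, 1, 1, 1, 2, 2
  R[3]: 0, 0, 1, 1, 2, 2, 2, 3, 3
  R[4]: 0, 0, 1, 1, 2, 2, 3, 4, 4
  R[5]: 0, 1, 2, 2, 3, 3, 4, 5, 5
  R[6]: 0, 1, 2, 3, 4, 4, 5, 6, 6
  R[7]: 0, 1, 2, 3, 4, 4, 5, 6, 7
  R[8]: 0, 1, 2, 3, 4, 5, 6, 7, 8
  R[9]: 1, 2, 3, 4, 5, 6, 7, 8, 9

second differences of R give the permutation w = (8, 3, 5, 7, 2, 4, 9, 6, 1).

Rothe diagram D(w) (21 cells), 6 SE-corners (essential conditions):

[(1, 7, 0), (4, 2, 0), (4, 4, 1), (4, 6, 2), (7, 6, 4), (8, 1, 0)]


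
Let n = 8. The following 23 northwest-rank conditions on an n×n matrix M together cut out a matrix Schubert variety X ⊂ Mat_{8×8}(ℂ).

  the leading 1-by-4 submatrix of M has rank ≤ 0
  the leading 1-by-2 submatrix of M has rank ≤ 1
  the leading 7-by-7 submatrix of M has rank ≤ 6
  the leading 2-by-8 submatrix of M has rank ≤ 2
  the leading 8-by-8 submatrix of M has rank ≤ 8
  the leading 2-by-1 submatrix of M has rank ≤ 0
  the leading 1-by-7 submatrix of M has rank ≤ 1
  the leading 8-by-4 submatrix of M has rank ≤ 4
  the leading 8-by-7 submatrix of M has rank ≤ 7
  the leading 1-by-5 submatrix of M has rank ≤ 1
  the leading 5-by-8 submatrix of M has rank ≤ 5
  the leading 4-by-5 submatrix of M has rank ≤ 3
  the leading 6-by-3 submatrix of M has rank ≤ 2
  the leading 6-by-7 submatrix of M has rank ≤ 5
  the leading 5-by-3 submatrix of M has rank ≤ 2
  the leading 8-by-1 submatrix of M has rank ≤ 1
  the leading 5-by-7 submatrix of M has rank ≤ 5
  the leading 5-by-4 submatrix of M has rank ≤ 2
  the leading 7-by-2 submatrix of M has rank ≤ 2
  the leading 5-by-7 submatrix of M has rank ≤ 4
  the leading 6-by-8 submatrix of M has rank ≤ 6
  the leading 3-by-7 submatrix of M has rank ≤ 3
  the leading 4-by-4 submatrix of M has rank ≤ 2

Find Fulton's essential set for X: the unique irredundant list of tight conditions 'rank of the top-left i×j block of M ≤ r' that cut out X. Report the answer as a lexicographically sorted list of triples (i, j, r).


Propagating the 23 rank bounds to every northwest block:

  i=1: 0, 0, 0, 0, 1, 1, 1, 1
  i=2: 0, 1, 1, 1, 2, 2, 2, 2
  i=3: 1, 2, 2, 2, 3, 3, 3, 3
  i=4: 1, 2, 2, 2, 3, 4, 4, 4
  i=5: 1, 2, 2, 2, 3, 4, 4, 5
  i=6: 1, 2, 2, 3, 4, 5, 5, 6
  i=7: 1, 2, 3, 4, 5, 6, 6, 7
  i=8: 1, 2, 3, 4, 5, 6, 7, 8

hence w(1..8) = (5, 2, 1, 6, 8, 4, 3, 7).

5 SE-corners of the 11-cell Rothe diagram give Ess(w):

[(1, 4, 0), (2, 1, 0), (5, 4, 2), (5, 7, 4), (6, 3, 2)]


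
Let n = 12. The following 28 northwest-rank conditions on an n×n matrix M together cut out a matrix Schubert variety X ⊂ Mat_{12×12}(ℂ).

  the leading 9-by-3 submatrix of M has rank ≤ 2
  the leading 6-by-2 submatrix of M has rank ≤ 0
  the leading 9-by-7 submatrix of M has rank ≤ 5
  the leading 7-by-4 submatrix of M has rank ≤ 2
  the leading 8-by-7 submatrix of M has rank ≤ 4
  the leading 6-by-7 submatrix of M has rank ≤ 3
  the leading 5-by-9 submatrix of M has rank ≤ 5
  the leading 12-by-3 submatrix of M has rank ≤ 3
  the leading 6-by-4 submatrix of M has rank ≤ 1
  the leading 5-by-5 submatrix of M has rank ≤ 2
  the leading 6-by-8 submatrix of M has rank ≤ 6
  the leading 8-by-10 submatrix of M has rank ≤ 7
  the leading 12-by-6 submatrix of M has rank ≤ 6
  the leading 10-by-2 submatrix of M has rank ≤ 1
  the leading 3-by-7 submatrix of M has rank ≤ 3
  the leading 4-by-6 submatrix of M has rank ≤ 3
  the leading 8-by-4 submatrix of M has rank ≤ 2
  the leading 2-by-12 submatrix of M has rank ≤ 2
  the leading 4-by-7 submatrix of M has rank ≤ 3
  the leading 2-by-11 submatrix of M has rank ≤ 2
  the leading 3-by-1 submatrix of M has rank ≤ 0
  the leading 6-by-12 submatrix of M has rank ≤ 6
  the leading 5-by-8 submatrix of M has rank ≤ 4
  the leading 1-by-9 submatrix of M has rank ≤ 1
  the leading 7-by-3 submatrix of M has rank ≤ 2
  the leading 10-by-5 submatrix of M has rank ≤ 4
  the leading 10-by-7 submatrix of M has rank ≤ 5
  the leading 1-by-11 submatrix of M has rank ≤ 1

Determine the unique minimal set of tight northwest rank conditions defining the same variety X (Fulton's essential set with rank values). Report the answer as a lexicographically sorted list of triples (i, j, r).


Rank table r_w(12×12) implied by the 28 constraints:

  R[1]: 0 | 0 | 1 | 1 | 1 | 1 | 1 | 1 | 1 | 1 | 1 | 1
  R[2]: 0 | 0 | 1 | 1 | 2 | 2 | 2 | 2 | 2 | 2 | 2 | 2
  R[3]: 0 | 0 | 1 | 1 | 2 | 3 | 3 | 3 | 3 | 3 | 3 | 3
  R[4]: 0 | 0 | 1 | 1 | 2 | 3 | 3 | 4 | 4 | 4 | 4 | 4
  R[5]: 0 | 0 | 1 | 1 | 2 | 3 | 3 | 4 | 5 | 5 | 5 | 5
  R[6]: 0 | 0 | 1 | 1 | 2 | 3 | 3 | 4 | 5 | 6 | 6 | 6
  R[7]: 1 | 1 | 2 | 2 | 3 | 4 | 4 | 5 | 6 | 7 | 7 | 7
  R[8]: 1 | 1 | 2 | 2 | 3 | 4 | 4 | 5 | 6 | 7 | 8 | 8
  R[9]: 1 | 1 | 2 | 3 | 4 | 5 | 5 | 6 | 7 | 8 | 9 | 9
  R[10]: 1 | 1 | 2 | 3 | 4 | 5 | 5 | 6 | 7 | 8 | 9 | 10
  R[11]: 1 | 2 | 3 | 4 | 5 | 6 | 6 | 7 | 8 | 9 | 10 | 11
  R[12]: 1 | 2 | 3 | 4 | 5 | 6 | 7 | 8 | 9 | 10 | 11 | 12

reading off 1-entries of Δ²R: w = (3, 5, 6, 8, 9, 10, 1, 11, 4, 12, 2, 7).

ℓ(w)=26; the 7 essential cells (i,j,r):

[(6, 2, 0), (6, 4, 1), (6, 7, 3), (8, 4, 2), (8, 7, 4), (10, 2, 1), (10, 7, 5)]


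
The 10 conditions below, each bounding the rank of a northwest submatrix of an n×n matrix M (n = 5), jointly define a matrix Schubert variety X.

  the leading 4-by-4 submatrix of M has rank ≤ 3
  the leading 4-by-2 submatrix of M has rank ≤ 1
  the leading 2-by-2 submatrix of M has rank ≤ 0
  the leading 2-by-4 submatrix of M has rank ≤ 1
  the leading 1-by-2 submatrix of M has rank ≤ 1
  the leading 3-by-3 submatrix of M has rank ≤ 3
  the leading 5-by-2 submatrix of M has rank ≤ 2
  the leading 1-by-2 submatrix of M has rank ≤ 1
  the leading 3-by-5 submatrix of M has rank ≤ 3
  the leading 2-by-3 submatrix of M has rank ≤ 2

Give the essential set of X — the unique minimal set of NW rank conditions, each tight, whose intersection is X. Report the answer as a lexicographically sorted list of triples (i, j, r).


Rank table r_w(5×5) implied by the 10 constraints:

  i=1: 0 | 0 | 1 | 1 | 1
  i=2: 0 | 0 | 1 | 1 | 2
  i=3: 1 | 1 | 2 | 2 | 3
  i=4: 1 | 1 | 2 | 3 | 4
  i=5: 1 | 2 | 3 | 4 | 5

hence w(1..5) = (3, 5, 1, 4, 2).

ℓ(w)=6; the 3 essential cells (i,j,r):

[(2, 2, 0), (2, 4, 1), (4, 2, 1)]


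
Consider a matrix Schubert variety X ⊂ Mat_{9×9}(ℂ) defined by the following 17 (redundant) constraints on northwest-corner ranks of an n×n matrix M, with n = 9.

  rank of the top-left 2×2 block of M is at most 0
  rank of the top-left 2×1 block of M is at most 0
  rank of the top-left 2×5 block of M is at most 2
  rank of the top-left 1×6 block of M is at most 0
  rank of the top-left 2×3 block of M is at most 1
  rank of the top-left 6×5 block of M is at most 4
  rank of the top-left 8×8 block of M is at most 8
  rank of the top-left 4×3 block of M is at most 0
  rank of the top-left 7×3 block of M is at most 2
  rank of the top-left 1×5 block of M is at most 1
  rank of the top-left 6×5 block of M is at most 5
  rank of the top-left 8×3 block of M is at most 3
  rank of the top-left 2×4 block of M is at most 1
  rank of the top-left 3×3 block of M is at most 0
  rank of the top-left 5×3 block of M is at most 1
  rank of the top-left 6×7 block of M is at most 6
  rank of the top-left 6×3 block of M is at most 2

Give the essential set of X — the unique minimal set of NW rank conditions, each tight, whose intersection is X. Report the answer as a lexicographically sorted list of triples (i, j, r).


Propagating the 17 rank bounds to every northwest block:

  i=1: 0  0  0  0  0  0  1  1  1
  i=2: 0  0  0  1  1  1  2  2  2
  i=3: 0  0  0  1  2  2  3  3  3
  i=4: 0  0  0  1  2  3  4  4  4
  i=5: 1  1  1  2  3  4  5  5  5
  i=6: 1  2  2  3  4  5  6  6  6
  i=7: 1  2  2  3  4  5  6  7  7
  i=8: 1  2  3  4  5  6  7  8  8
  i=9: 1  2  3  4  5  6  7  8  9

hence w(1..9) = (7, 4, 5, 6, 1, 2, 8, 3, 9).

ℓ(w)=16; the 3 essential cells (i,j,r):

[(1, 6, 0), (4, 3, 0), (7, 3, 2)]


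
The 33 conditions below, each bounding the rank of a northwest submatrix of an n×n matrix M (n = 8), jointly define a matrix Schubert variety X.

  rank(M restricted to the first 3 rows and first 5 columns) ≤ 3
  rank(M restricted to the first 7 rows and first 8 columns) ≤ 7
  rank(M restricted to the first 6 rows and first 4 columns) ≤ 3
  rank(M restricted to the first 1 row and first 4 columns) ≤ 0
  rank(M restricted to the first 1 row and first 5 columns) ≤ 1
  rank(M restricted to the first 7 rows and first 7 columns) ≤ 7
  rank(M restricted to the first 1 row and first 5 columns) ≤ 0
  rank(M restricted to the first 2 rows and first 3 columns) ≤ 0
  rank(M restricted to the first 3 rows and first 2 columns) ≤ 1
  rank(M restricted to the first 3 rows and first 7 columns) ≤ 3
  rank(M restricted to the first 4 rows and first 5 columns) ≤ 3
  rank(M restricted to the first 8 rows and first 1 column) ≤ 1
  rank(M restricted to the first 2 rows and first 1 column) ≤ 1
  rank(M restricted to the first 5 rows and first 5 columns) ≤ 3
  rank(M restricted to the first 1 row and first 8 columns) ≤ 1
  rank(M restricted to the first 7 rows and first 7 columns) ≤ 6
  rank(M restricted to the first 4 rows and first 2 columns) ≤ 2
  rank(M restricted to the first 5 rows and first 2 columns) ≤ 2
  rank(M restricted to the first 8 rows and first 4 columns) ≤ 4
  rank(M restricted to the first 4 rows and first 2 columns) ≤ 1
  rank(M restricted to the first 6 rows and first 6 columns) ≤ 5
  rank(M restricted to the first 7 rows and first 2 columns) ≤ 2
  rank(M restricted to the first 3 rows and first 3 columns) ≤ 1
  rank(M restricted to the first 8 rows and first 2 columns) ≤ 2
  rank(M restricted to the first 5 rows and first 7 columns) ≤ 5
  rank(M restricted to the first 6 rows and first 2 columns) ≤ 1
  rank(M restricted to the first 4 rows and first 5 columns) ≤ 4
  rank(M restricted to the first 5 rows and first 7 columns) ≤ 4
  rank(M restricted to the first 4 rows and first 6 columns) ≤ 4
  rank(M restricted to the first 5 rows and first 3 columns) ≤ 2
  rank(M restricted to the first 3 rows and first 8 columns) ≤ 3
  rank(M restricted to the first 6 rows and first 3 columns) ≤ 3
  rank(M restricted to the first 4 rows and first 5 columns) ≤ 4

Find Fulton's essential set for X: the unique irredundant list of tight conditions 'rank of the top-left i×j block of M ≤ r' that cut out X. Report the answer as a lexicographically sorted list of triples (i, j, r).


Reconstructing r_w from the 33 given conditions:

  i=1: 0, 0, 0, 0, 0, 1, 1, 1
  i=2: 0, 0, 0, 1, 1, 2, 2, 2
  i=3: 1, 1, 1, 2, 2, 3, 3, 3
  i=4: 1, 1, 2, 3, 3, 4, 4, 4
  i=5: 1, 1, 2, 3, 3, 4, 4, 5
  i=6: 1, 1, 2, 3, 4, 5, 5, 6
  i=7: 1, 2, 3, 4, 5, 6, 6, 7
  i=8: 1, 2, 3, 4, 5, 6, 7, 8

hence w(1..8) = (6, 4, 1, 3, 8, 5, 2, 7).

ℓ(w)=13; the 5 essential cells (i,j,r):

[(1, 5, 0), (2, 3, 0), (5, 5, 3), (5, 7, 4), (6, 2, 1)]


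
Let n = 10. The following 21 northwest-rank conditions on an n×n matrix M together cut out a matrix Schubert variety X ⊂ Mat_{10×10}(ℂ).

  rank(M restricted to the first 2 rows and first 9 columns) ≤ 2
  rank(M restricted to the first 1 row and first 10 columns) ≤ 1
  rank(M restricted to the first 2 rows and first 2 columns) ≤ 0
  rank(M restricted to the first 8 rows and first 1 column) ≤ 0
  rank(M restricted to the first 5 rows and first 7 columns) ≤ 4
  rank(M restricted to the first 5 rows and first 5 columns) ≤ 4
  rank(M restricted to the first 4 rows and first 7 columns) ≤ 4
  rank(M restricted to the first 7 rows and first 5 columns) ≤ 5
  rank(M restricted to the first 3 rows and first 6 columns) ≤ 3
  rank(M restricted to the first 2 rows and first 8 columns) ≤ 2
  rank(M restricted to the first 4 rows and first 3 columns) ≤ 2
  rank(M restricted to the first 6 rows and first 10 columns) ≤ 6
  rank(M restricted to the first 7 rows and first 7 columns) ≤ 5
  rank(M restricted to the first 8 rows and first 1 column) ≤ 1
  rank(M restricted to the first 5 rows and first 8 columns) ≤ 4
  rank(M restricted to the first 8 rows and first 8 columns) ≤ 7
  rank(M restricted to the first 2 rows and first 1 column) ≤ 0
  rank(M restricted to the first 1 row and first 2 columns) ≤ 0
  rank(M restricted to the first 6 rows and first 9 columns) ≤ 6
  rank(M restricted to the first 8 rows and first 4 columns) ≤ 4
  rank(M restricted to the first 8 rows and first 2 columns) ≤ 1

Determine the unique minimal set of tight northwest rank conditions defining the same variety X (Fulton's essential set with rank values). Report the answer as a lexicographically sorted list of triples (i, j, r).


Reconstructing r_w from the 21 given conditions:

  0  0  1  1  1  1  1  1  1  1
  0  0  1  2  2  2  2  2  2  2
  0  1  2  3  3  3  3  3  3  3
  0  1  2  3  4  4  4  4  4  4
  0  1  2  3  4  4  4  4  5  5
  0  1  2  3  4  5  5  5  6  6
  0  1  2  3  4  5  5  6  7  7
  0  1  2  3  4  5  6  7  8  8
  1  2  3  4  5  6  7  8  9  9
  1  2  3  4  5  6  7  8  9  10

the unique w with this rank table is (3, 4, 2, 5, 9, 6, 8, 7, 1, 10).

4 SE-corners of the 14-cell Rothe diagram give Ess(w):

[(2, 2, 0), (5, 8, 4), (7, 7, 5), (8, 1, 0)]


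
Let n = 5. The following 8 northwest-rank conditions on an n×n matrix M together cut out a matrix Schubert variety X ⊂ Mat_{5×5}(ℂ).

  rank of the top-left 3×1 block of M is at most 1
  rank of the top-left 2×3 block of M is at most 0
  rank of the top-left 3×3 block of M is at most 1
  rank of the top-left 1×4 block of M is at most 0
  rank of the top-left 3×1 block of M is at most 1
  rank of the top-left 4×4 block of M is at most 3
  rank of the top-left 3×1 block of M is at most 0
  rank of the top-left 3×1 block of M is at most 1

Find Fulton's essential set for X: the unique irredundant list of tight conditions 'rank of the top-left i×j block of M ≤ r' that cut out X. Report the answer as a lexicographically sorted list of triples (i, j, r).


Recovering R(i,j) via the rank-extension bound from the 8 conditions:

  i=1: 0 | 0 | 0 | 0 | 1
  i=2: 0 | 0 | 0 | 1 | 2
  i=3: 0 | 1 | 1 | 2 | 3
  i=4: 1 | 2 | 2 | 3 | 4
  i=5: 1 | 2 | 3 | 4 | 5

reading off 1-entries of Δ²R: w = (5, 4, 2, 1, 3).

Rothe diagram D(w) (8 cells), 3 SE-corners (essential conditions):

[(1, 4, 0), (2, 3, 0), (3, 1, 0)]


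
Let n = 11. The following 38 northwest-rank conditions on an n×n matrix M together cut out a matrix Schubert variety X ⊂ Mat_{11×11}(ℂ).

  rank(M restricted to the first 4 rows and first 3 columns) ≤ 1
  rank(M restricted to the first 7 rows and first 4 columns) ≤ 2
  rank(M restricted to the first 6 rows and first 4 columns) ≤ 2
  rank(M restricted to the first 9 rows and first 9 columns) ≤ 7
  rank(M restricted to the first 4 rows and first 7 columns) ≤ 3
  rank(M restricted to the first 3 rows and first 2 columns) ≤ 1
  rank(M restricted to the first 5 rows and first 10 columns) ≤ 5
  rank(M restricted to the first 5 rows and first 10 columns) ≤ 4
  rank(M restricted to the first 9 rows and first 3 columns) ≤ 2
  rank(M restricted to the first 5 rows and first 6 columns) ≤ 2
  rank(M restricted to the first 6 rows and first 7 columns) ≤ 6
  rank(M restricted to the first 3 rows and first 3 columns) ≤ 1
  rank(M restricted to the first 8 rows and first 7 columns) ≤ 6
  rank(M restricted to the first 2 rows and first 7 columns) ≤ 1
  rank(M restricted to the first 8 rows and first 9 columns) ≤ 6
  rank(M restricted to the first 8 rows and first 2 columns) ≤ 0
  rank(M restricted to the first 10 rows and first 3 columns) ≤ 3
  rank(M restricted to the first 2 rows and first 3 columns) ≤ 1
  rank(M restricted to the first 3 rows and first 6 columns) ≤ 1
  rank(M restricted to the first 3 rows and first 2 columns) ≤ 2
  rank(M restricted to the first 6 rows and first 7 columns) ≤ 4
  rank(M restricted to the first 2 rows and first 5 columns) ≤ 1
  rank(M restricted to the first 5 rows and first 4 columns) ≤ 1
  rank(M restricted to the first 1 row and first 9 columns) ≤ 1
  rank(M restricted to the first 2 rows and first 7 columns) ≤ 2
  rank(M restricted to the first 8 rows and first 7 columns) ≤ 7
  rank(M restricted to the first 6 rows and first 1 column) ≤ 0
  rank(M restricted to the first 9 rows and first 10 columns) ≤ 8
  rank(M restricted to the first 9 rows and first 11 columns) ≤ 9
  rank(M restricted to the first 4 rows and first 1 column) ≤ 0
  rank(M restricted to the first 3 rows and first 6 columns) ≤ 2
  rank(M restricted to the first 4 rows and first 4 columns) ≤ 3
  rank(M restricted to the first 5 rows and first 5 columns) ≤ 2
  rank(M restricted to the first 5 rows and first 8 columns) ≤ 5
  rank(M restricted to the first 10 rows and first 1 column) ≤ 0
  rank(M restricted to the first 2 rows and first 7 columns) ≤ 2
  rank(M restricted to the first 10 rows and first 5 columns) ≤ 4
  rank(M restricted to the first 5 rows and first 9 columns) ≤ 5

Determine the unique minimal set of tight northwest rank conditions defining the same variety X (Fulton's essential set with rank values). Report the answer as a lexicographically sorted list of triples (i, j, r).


Rank table r_w(11×11) implied by the 38 constraints:

  row 1: 0 0 1 1 1 1 1 1 1 1 1
  row 2: 0 0 1 1 1 1 1 2 2 2 2
  row 3: 0 0 1 1 1 1 2 3 3 3 3
  row 4: 0 0 1 1 2 2 3 4 4 4 4
  row 5: 0 0 1 1 2 2 3 4 4 4 5
  row 6: 0 0 1 2 3 3 4 5 5 5 6
  row 7: 0 0 1 2 3 4 5 6 6 6 7
  row 8: 0 0 1 2 3 4 5 6 6 7 8
  row 9: 0 1 2 3 4 5 6 7 7 8 9
  row 10: 0 1 2 3 4 5 6 7 8 9 10
  row 11: 1 2 3 4 5 6 7 8 9 10 11

second differences of R give the permutation w = (3, 8, 7, 5, 11, 4, 6, 10, 2, 9, 1).

ℓ(w)=31; the 8 essential cells (i,j,r):

[(2, 7, 1), (3, 6, 1), (5, 4, 1), (5, 6, 2), (5, 10, 4), (8, 2, 0), (8, 9, 6), (10, 1, 0)]
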